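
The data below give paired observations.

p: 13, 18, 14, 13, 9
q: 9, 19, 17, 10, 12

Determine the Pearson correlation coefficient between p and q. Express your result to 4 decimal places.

0.6596

n = 5, Σp = 67, Σq = 67, Σp² = 939, Σq² = 975, Σpq = 935
nΣpq − ΣpΣq = 4675 − 4489 = 186
nΣp² − (Σp)² = 4695 − 4489 = 206; nΣq² − (Σq)² = 4875 − 4489 = 386
r = 186 / √(206 × 386) = 186 / 281.9858 ≈ 0.6596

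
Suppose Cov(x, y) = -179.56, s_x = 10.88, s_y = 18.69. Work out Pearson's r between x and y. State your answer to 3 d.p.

r = Cov(x,y) / (s_x · s_y) = -179.56 / (10.88 × 18.69)
  = -179.56 / 203.3472 ≈ -0.883

-0.883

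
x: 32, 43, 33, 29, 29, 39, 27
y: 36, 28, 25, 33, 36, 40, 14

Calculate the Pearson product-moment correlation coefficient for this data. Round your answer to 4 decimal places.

0.3035

n = 7, Σx = 232, Σy = 212, Σx² = 7894, Σy² = 6886, Σxy = 7120
nΣxy − ΣxΣy = 49840 − 49184 = 656
nΣx² − (Σx)² = 55258 − 53824 = 1434; nΣy² − (Σy)² = 48202 − 44944 = 3258
r = 656 / √(1434 × 3258) = 656 / 2161.4745 ≈ 0.3035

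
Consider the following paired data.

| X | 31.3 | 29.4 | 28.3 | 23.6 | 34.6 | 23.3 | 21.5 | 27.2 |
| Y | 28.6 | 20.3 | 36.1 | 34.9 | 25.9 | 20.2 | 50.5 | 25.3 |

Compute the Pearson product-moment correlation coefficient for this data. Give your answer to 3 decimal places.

n = 8, ΣX = 219.2, ΣY = 241.8, ΣX² = 6144.04, ΣY² = 8020.46, ΣXY = 6477.98
nΣXY − ΣXΣY = 51823.84 − 53002.56 = -1178.72
nΣX² − (ΣX)² = 49152.32 − 48048.64 = 1103.68; nΣY² − (ΣY)² = 64163.68 − 58467.24 = 5696.44
r = -1178.72 / √(1103.68 × 5696.44) = -1178.72 / 2507.3984 ≈ -0.470

-0.470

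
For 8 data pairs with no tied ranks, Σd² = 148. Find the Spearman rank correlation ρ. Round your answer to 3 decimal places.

ρ = 1 − 6Σd² / [n(n²−1)] = 1 − 6×148 / (8×63)
  = 1 − 888/504 = 1 − 1.7619 ≈ -0.762

-0.762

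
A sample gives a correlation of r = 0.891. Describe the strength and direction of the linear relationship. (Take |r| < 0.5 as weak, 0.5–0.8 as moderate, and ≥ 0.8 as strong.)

strong positive

r = 0.891 > 0 so the relationship is positive.
|r| = 0.891, which falls in the strong range.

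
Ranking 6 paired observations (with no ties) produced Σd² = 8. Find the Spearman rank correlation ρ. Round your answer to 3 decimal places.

ρ = 1 − 6Σd² / [n(n²−1)] = 1 − 6×8 / (6×35)
  = 1 − 48/210 = 1 − 0.2286 ≈ 0.771

0.771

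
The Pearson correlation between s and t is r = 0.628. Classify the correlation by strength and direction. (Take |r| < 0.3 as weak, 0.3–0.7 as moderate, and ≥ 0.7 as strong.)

moderate positive

r = 0.628 > 0 so the relationship is positive.
|r| = 0.628, which falls in the moderate range.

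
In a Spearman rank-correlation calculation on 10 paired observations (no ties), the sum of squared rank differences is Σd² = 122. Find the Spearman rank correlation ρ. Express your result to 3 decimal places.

ρ = 1 − 6Σd² / [n(n²−1)] = 1 − 6×122 / (10×99)
  = 1 − 732/990 = 1 − 0.7394 ≈ 0.261

0.261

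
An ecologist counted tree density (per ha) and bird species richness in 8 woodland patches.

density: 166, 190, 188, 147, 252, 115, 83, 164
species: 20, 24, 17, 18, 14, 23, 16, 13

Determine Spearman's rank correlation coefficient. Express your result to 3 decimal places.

0.000

Rank density: 5, 7, 6, 3, 8, 2, 1, 4
Rank species: 6, 8, 4, 5, 2, 7, 3, 1
d = rank(density) − rank(species): -1, -1, 2, -2, 6, -5, -2, 3; Σd² = 84
ρ = 1 − 6Σd² / [n(n²−1)] = 1 − 6×84 / (8×63) = 1 − 504/504 ≈ 0.000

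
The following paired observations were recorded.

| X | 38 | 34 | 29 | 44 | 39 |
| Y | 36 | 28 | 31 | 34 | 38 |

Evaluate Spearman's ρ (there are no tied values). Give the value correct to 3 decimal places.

0.600

Rank X: 3, 2, 1, 5, 4
Rank Y: 4, 1, 2, 3, 5
d = rank(X) − rank(Y): -1, 1, -1, 2, -1; Σd² = 8
ρ = 1 − 6Σd² / [n(n²−1)] = 1 − 6×8 / (5×24) = 1 − 48/120 ≈ 0.600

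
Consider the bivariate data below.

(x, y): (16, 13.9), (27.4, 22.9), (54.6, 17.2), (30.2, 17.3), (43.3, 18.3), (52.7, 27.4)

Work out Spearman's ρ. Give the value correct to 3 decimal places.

Rank x: 1, 2, 6, 3, 4, 5
Rank y: 1, 5, 2, 3, 4, 6
d = rank(x) − rank(y): 0, -3, 4, 0, 0, -1; Σd² = 26
ρ = 1 − 6Σd² / [n(n²−1)] = 1 − 6×26 / (6×35) = 1 − 156/210 ≈ 0.257

0.257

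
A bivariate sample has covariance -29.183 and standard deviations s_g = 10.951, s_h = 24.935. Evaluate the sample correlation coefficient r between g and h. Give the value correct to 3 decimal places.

r = Cov(g,h) / (s_g · s_h) = -29.183 / (10.951 × 24.935)
  = -29.183 / 273.0632 ≈ -0.107

-0.107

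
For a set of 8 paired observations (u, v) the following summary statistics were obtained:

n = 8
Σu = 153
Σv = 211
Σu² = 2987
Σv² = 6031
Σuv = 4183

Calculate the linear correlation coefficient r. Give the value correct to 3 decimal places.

r = (nΣuv − ΣuΣv) / √[(nΣu² − (Σu)²)(nΣv² − (Σv)²)]
Numerator: 8×4183 − 153×211 = 1181
Denominator: √[(23896 − 23409)(48248 − 44521)] = √[487 × 3727] = 1347.2375
r = 1181 / 1347.2375 ≈ 0.877

0.877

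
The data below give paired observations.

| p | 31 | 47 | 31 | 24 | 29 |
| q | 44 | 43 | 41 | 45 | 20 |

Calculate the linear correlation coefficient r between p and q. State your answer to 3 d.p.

0.173

n = 5, Σp = 162, Σq = 193, Σp² = 5548, Σq² = 7891, Σpq = 6316
nΣpq − ΣpΣq = 31580 − 31266 = 314
nΣp² − (Σp)² = 27740 − 26244 = 1496; nΣq² − (Σq)² = 39455 − 37249 = 2206
r = 314 / √(1496 × 2206) = 314 / 1816.6387 ≈ 0.173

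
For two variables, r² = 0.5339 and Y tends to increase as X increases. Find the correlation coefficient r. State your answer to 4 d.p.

0.7307

|r| = √0.5339 = 0.7307
The association is positive, so r = 0.7307.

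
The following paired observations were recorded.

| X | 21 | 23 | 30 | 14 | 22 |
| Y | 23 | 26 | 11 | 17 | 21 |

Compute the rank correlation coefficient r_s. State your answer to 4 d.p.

Rank X: 2, 4, 5, 1, 3
Rank Y: 4, 5, 1, 2, 3
d = rank(X) − rank(Y): -2, -1, 4, -1, 0; Σd² = 22
ρ = 1 − 6Σd² / [n(n²−1)] = 1 − 6×22 / (5×24) = 1 − 132/120 ≈ -0.1000

-0.1000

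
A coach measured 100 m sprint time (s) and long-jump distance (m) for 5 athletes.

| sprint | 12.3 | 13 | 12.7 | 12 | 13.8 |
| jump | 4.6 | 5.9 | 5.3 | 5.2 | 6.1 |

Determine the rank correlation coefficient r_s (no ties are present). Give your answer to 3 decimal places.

0.900

Rank sprint: 2, 4, 3, 1, 5
Rank jump: 1, 4, 3, 2, 5
d = rank(sprint) − rank(jump): 1, 0, 0, -1, 0; Σd² = 2
ρ = 1 − 6Σd² / [n(n²−1)] = 1 − 6×2 / (5×24) = 1 − 12/120 ≈ 0.900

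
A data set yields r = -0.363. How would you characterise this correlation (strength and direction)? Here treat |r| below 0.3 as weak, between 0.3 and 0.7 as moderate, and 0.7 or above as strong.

moderate negative

r = -0.363 < 0 so the relationship is negative.
|r| = 0.363, which falls in the moderate range.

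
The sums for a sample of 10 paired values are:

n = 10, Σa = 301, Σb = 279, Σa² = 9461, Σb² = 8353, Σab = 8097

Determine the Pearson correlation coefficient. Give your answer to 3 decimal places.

-0.630

r = (nΣab − ΣaΣb) / √[(nΣa² − (Σa)²)(nΣb² − (Σb)²)]
Numerator: 10×8097 − 301×279 = -3009
Denominator: √[(94610 − 90601)(83530 − 77841)] = √[4009 × 5689] = 4775.6885
r = -3009 / 4775.6885 ≈ -0.630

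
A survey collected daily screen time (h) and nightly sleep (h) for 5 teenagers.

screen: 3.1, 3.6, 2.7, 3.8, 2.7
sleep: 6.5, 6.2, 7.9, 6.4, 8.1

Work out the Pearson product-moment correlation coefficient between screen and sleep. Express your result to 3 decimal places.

-0.888

n = 5, Σx = 15.9, Σy = 35.1, Σx² = 51.59, Σy² = 249.67, Σxy = 109.99
nΣxy − ΣxΣy = 549.95 − 558.09 = -8.14
nΣx² − (Σx)² = 257.95 − 252.81 = 5.14; nΣy² − (Σy)² = 1248.35 − 1232.01 = 16.34
r = -8.14 / √(5.14 × 16.34) = -8.14 / 9.1645 ≈ -0.888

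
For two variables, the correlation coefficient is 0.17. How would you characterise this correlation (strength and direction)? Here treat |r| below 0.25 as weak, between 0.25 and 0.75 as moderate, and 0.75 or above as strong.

r = 0.17 > 0 so the relationship is positive.
|r| = 0.17, which falls in the weak range.

weak positive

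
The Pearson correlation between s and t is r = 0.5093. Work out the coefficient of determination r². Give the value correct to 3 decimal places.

0.259

r² = (0.5093)² = 0.259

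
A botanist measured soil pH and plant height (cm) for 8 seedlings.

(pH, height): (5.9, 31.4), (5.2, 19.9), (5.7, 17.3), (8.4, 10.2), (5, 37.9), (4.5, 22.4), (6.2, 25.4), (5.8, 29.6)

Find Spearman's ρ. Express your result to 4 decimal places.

-0.2381

Rank pH: 6, 3, 4, 8, 2, 1, 7, 5
Rank height: 7, 3, 2, 1, 8, 4, 5, 6
d = rank(pH) − rank(height): -1, 0, 2, 7, -6, -3, 2, -1; Σd² = 104
ρ = 1 − 6Σd² / [n(n²−1)] = 1 − 6×104 / (8×63) = 1 − 624/504 ≈ -0.2381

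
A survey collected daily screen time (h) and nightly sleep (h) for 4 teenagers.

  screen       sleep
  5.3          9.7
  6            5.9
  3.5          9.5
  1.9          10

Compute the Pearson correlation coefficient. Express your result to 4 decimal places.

n = 4, Σx = 16.7, Σy = 35.1, Σx² = 79.95, Σy² = 319.15, Σxy = 139.06
nΣxy − ΣxΣy = 556.24 − 586.17 = -29.93
nΣx² − (Σx)² = 319.8 − 278.89 = 40.91; nΣy² − (Σy)² = 1276.6 − 1232.01 = 44.59
r = -29.93 / √(40.91 × 44.59) = -29.93 / 42.7104 ≈ -0.7008

-0.7008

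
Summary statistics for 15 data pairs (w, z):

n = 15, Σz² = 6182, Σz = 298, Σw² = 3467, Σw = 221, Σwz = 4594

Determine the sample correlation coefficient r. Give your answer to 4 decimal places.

0.8659

r = (nΣwz − ΣwΣz) / √[(nΣw² − (Σw)²)(nΣz² − (Σz)²)]
Numerator: 15×4594 − 221×298 = 3052
Denominator: √[(52005 − 48841)(92730 − 88804)] = √[3164 × 3926] = 3524.4665
r = 3052 / 3524.4665 ≈ 0.8659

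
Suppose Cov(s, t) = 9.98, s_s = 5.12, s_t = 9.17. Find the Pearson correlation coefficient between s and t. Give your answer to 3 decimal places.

r = Cov(s,t) / (s_s · s_t) = 9.98 / (5.12 × 9.17)
  = 9.98 / 46.9504 ≈ 0.213

0.213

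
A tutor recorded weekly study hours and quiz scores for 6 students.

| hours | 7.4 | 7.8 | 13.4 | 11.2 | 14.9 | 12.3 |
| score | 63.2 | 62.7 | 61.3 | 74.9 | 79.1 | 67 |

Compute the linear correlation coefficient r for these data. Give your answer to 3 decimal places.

0.556

n = 6, Σx = 67, Σy = 408.2, Σx² = 793.9, Σy² = 28039.04, Σxy = 4619.73
nΣxy − ΣxΣy = 27718.38 − 27349.4 = 368.98
nΣx² − (Σx)² = 4763.4 − 4489 = 274.4; nΣy² − (Σy)² = 168234.24 − 166627.24 = 1607
r = 368.98 / √(274.4 × 1607) = 368.98 / 664.0488 ≈ 0.556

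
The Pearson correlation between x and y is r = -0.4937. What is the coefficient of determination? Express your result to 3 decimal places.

r² = (-0.4937)² = 0.244

0.244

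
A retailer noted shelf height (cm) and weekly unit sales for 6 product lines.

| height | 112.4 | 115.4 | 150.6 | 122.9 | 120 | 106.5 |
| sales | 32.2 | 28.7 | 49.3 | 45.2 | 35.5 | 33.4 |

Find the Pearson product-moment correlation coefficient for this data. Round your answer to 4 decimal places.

n = 6, Σx = 727.8, Σy = 224.3, Σx² = 89477.94, Σy² = 8709.87, Σxy = 27728.02
nΣxy − ΣxΣy = 166368.12 − 163245.54 = 3122.58
nΣx² − (Σx)² = 536867.64 − 529692.84 = 7174.8; nΣy² − (Σy)² = 52259.22 − 50310.49 = 1948.73
r = 3122.58 / √(7174.8 × 1948.73) = 3122.58 / 3739.2176 ≈ 0.8351

0.8351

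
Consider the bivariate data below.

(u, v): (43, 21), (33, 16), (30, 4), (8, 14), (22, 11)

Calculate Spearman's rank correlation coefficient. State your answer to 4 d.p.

Rank u: 5, 4, 3, 1, 2
Rank v: 5, 4, 1, 3, 2
d = rank(u) − rank(v): 0, 0, 2, -2, 0; Σd² = 8
ρ = 1 − 6Σd² / [n(n²−1)] = 1 − 6×8 / (5×24) = 1 − 48/120 ≈ 0.6000

0.6000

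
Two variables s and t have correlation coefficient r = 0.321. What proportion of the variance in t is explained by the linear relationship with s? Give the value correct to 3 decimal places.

0.103

r² = (0.321)² = 0.103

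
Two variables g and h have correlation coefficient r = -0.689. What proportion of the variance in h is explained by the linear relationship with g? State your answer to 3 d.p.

0.475

r² = (-0.689)² = 0.475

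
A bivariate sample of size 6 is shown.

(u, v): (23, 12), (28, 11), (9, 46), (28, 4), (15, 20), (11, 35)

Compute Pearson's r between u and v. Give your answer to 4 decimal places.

-0.9369

n = 6, Σu = 114, Σv = 128, Σu² = 2524, Σv² = 4022, Σuv = 1795
nΣuv − ΣuΣv = 10770 − 14592 = -3822
nΣu² − (Σu)² = 15144 − 12996 = 2148; nΣv² − (Σv)² = 24132 − 16384 = 7748
r = -3822 / √(2148 × 7748) = -3822 / 4079.5470 ≈ -0.9369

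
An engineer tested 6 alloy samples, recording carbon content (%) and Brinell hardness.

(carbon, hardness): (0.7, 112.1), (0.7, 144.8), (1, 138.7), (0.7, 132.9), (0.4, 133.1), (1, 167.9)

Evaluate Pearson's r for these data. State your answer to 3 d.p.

0.514

n = 6, Σx = 4.5, Σy = 829.5, Σx² = 3.63, Σy² = 116339.57, Σxy = 632.7
nΣxy − ΣxΣy = 3796.2 − 3732.75 = 63.45
nΣx² − (Σx)² = 21.78 − 20.25 = 1.53; nΣy² − (Σy)² = 698037.42 − 688070.25 = 9967.17
r = 63.45 / √(1.53 × 9967.17) = 63.45 / 123.4900 ≈ 0.514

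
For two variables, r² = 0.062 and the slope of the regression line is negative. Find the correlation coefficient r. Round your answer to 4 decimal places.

|r| = √0.062 = 0.2490
The association is negative, so r = −0.2490.

-0.2490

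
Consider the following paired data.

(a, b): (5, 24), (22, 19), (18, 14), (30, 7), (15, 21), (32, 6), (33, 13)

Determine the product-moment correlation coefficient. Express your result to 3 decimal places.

n = 7, Σa = 155, Σb = 104, Σa² = 4071, Σb² = 1828, Σab = 1936
nΣab − ΣaΣb = 13552 − 16120 = -2568
nΣa² − (Σa)² = 28497 − 24025 = 4472; nΣb² − (Σb)² = 12796 − 10816 = 1980
r = -2568 / √(4472 × 1980) = -2568 / 2975.6613 ≈ -0.863

-0.863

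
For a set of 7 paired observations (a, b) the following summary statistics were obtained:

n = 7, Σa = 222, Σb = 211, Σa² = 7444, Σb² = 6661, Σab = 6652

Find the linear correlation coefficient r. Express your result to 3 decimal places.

-0.114

r = (nΣab − ΣaΣb) / √[(nΣa² − (Σa)²)(nΣb² − (Σb)²)]
Numerator: 7×6652 − 222×211 = -278
Denominator: √[(52108 − 49284)(46627 − 44521)] = √[2824 × 2106] = 2438.7177
r = -278 / 2438.7177 ≈ -0.114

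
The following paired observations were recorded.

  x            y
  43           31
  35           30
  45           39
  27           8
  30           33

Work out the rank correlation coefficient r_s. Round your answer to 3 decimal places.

0.700

Rank x: 4, 3, 5, 1, 2
Rank y: 3, 2, 5, 1, 4
d = rank(x) − rank(y): 1, 1, 0, 0, -2; Σd² = 6
ρ = 1 − 6Σd² / [n(n²−1)] = 1 − 6×6 / (5×24) = 1 − 36/120 ≈ 0.700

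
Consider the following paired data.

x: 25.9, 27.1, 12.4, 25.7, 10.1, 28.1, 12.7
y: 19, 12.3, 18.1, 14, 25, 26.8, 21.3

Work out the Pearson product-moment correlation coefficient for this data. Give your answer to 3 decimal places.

-0.322

n = 7, Σx = 142, Σy = 136.5, Σx² = 3272.38, Σy² = 2832.83, Σxy = 2685.76
nΣxy − ΣxΣy = 18800.32 − 19383 = -582.68
nΣx² − (Σx)² = 22906.66 − 20164 = 2742.66; nΣy² − (Σy)² = 19829.81 − 18632.25 = 1197.56
r = -582.68 / √(2742.66 × 1197.56) = -582.68 / 1812.3189 ≈ -0.322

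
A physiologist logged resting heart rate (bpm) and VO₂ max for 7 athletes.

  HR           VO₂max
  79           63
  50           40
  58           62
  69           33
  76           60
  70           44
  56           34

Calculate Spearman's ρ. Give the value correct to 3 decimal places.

0.571

Rank HR: 7, 1, 3, 4, 6, 5, 2
Rank VO₂max: 7, 3, 6, 1, 5, 4, 2
d = rank(HR) − rank(VO₂max): 0, -2, -3, 3, 1, 1, 0; Σd² = 24
ρ = 1 − 6Σd² / [n(n²−1)] = 1 − 6×24 / (7×48) = 1 − 144/336 ≈ 0.571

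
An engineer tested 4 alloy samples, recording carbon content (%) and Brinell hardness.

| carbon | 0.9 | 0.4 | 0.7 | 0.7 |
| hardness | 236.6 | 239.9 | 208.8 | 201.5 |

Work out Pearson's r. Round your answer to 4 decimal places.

n = 4, Σx = 2.7, Σy = 886.8, Σx² = 1.95, Σy² = 197731.26, Σxy = 596.11
nΣxy − ΣxΣy = 2384.44 − 2394.36 = -9.92
nΣx² − (Σx)² = 7.8 − 7.29 = 0.51; nΣy² − (Σy)² = 790925.04 − 786414.24 = 4510.8
r = -9.92 / √(0.51 × 4510.8) = -9.92 / 47.9636 ≈ -0.2068

-0.2068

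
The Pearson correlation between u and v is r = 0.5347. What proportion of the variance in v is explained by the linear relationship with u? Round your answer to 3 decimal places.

r² = (0.5347)² = 0.286

0.286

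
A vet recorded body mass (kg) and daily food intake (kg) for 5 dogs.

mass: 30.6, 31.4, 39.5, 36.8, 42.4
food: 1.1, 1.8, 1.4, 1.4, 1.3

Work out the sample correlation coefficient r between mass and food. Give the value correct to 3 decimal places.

-0.165

n = 5, Σx = 180.7, Σy = 7, Σx² = 6634.57, Σy² = 10.06, Σxy = 252.12
nΣxy − ΣxΣy = 1260.6 − 1264.9 = -4.3
nΣx² − (Σx)² = 33172.85 − 32652.49 = 520.36; nΣy² − (Σy)² = 50.3 − 49 = 1.3
r = -4.3 / √(520.36 × 1.3) = -4.3 / 26.0090 ≈ -0.165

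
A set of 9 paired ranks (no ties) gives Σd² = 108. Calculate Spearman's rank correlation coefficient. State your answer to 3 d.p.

ρ = 1 − 6Σd² / [n(n²−1)] = 1 − 6×108 / (9×80)
  = 1 − 648/720 = 1 − 0.9000 ≈ 0.100

0.100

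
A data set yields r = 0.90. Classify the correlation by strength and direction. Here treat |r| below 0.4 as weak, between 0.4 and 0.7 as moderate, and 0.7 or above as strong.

strong positive

r = 0.90 > 0 so the relationship is positive.
|r| = 0.90, which falls in the strong range.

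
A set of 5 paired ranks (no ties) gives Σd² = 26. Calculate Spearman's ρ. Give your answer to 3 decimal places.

ρ = 1 − 6Σd² / [n(n²−1)] = 1 − 6×26 / (5×24)
  = 1 − 156/120 = 1 − 1.3000 ≈ -0.300

-0.300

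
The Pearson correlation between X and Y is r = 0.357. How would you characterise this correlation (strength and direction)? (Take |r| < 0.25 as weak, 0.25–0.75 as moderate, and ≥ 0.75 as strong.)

moderate positive

r = 0.357 > 0 so the relationship is positive.
|r| = 0.357, which falls in the moderate range.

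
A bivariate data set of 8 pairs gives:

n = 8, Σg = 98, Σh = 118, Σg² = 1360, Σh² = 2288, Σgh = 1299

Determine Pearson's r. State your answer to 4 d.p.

r = (nΣgh − ΣgΣh) / √[(nΣg² − (Σg)²)(nΣh² − (Σh)²)]
Numerator: 8×1299 − 98×118 = -1172
Denominator: √[(10880 − 9604)(18304 − 13924)] = √[1276 × 4380] = 2364.0812
r = -1172 / 2364.0812 ≈ -0.4958

-0.4958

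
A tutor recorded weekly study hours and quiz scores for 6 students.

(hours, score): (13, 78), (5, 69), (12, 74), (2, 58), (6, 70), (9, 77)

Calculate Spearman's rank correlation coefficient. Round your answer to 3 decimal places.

0.943

Rank hours: 6, 2, 5, 1, 3, 4
Rank score: 6, 2, 4, 1, 3, 5
d = rank(hours) − rank(score): 0, 0, 1, 0, 0, -1; Σd² = 2
ρ = 1 − 6Σd² / [n(n²−1)] = 1 − 6×2 / (6×35) = 1 − 12/210 ≈ 0.943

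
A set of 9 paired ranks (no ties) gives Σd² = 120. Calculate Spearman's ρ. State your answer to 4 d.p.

0.0000

ρ = 1 − 6Σd² / [n(n²−1)] = 1 − 6×120 / (9×80)
  = 1 − 720/720 = 1 − 1.00000 ≈ 0.0000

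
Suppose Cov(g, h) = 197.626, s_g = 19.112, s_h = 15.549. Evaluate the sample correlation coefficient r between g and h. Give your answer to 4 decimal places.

r = Cov(g,h) / (s_g · s_h) = 197.626 / (19.112 × 15.549)
  = 197.626 / 297.1725 ≈ 0.6650

0.6650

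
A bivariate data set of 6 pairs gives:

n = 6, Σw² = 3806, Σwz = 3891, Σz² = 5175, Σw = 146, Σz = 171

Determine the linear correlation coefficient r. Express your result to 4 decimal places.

-0.9770

r = (nΣwz − ΣwΣz) / √[(nΣw² − (Σw)²)(nΣz² − (Σz)²)]
Numerator: 6×3891 − 146×171 = -1620
Denominator: √[(22836 − 21316)(31050 − 29241)] = √[1520 × 1809] = 1658.2159
r = -1620 / 1658.2159 ≈ -0.9770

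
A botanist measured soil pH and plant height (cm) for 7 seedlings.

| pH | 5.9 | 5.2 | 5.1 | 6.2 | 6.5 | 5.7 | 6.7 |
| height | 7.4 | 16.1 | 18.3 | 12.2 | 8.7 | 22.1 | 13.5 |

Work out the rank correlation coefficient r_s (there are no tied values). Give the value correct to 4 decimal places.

-0.5714

Rank pH: 4, 2, 1, 5, 6, 3, 7
Rank height: 1, 5, 6, 3, 2, 7, 4
d = rank(pH) − rank(height): 3, -3, -5, 2, 4, -4, 3; Σd² = 88
ρ = 1 − 6Σd² / [n(n²−1)] = 1 − 6×88 / (7×48) = 1 − 528/336 ≈ -0.5714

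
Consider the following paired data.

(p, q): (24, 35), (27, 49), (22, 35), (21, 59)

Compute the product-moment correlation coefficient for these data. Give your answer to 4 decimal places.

n = 4, Σp = 94, Σq = 178, Σp² = 2230, Σq² = 8332, Σpq = 4172
nΣpq − ΣpΣq = 16688 − 16732 = -44
nΣp² − (Σp)² = 8920 − 8836 = 84; nΣq² − (Σq)² = 33328 − 31684 = 1644
r = -44 / √(84 × 1644) = -44 / 371.6127 ≈ -0.1184

-0.1184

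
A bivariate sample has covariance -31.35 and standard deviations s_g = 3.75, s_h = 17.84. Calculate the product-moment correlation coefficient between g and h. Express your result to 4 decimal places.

-0.4686

r = Cov(g,h) / (s_g · s_h) = -31.35 / (3.75 × 17.84)
  = -31.35 / 66.9000 ≈ -0.4686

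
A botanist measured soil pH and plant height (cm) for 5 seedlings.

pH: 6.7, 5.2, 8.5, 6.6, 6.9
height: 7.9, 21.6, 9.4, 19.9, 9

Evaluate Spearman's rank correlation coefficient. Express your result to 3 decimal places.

-0.600

Rank pH: 3, 1, 5, 2, 4
Rank height: 1, 5, 3, 4, 2
d = rank(pH) − rank(height): 2, -4, 2, -2, 2; Σd² = 32
ρ = 1 − 6Σd² / [n(n²−1)] = 1 − 6×32 / (5×24) = 1 − 192/120 ≈ -0.600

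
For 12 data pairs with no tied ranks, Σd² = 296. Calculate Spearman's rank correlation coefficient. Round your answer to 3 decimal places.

-0.035

ρ = 1 − 6Σd² / [n(n²−1)] = 1 − 6×296 / (12×143)
  = 1 − 1776/1716 = 1 − 1.0350 ≈ -0.035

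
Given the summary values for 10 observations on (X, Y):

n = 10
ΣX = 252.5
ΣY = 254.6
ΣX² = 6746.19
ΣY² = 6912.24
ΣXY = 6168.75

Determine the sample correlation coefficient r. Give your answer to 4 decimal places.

r = (nΣXY − ΣXΣY) / √[(nΣX² − (ΣX)²)(nΣY² − (ΣY)²)]
Numerator: 10×6168.75 − 252.5×254.6 = -2599
Denominator: √[(67461.9 − 63756.25)(69122.4 − 64821.16)] = √[3705.65 × 4301.24] = 3992.3539
r = -2599 / 3992.3539 ≈ -0.6510

-0.6510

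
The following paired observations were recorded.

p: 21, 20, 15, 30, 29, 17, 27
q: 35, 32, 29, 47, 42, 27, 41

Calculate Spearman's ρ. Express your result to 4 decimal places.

0.9643

Rank p: 4, 3, 1, 7, 6, 2, 5
Rank q: 4, 3, 2, 7, 6, 1, 5
d = rank(p) − rank(q): 0, 0, -1, 0, 0, 1, 0; Σd² = 2
ρ = 1 − 6Σd² / [n(n²−1)] = 1 − 6×2 / (7×48) = 1 − 12/336 ≈ 0.9643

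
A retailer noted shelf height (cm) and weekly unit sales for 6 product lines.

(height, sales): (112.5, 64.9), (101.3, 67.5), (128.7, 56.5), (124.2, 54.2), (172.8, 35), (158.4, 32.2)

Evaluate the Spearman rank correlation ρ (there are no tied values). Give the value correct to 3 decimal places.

Rank height: 2, 1, 4, 3, 6, 5
Rank sales: 5, 6, 4, 3, 2, 1
d = rank(height) − rank(sales): -3, -5, 0, 0, 4, 4; Σd² = 66
ρ = 1 − 6Σd² / [n(n²−1)] = 1 − 6×66 / (6×35) = 1 − 396/210 ≈ -0.886

-0.886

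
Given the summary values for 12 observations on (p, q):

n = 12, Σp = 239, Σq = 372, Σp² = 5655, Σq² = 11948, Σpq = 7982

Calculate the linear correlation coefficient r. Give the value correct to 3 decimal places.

0.939

r = (nΣpq − ΣpΣq) / √[(nΣp² − (Σp)²)(nΣq² − (Σq)²)]
Numerator: 12×7982 − 239×372 = 6876
Denominator: √[(67860 − 57121)(143376 − 138384)] = √[10739 × 4992] = 7321.8227
r = 6876 / 7321.8227 ≈ 0.939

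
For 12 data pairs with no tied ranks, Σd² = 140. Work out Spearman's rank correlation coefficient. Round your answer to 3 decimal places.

0.510

ρ = 1 − 6Σd² / [n(n²−1)] = 1 − 6×140 / (12×143)
  = 1 − 840/1716 = 1 − 0.4895 ≈ 0.510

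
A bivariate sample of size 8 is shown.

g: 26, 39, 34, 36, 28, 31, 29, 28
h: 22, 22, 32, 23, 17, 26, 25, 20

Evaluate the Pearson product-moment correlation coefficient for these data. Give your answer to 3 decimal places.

n = 8, Σg = 251, Σh = 187, Σg² = 8019, Σh² = 4511, Σgh = 5913
nΣgh − ΣgΣh = 47304 − 46937 = 367
nΣg² − (Σg)² = 64152 − 63001 = 1151; nΣh² − (Σh)² = 36088 − 34969 = 1119
r = 367 / √(1151 × 1119) = 367 / 1134.8872 ≈ 0.323

0.323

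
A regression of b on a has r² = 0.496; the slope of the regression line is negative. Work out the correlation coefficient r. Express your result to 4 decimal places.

-0.7043

|r| = √0.496 = 0.7043
The association is negative, so r = −0.7043.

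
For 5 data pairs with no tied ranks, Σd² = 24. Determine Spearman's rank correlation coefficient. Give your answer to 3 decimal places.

-0.200

ρ = 1 − 6Σd² / [n(n²−1)] = 1 − 6×24 / (5×24)
  = 1 − 144/120 = 1 − 1.2000 ≈ -0.200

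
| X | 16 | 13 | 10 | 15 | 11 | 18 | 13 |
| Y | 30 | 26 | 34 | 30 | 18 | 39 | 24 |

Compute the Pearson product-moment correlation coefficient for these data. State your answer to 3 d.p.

n = 7, ΣX = 96, ΣY = 201, ΣX² = 1364, ΣY² = 6053, ΣXY = 2820
nΣXY − ΣXΣY = 19740 − 19296 = 444
nΣX² − (ΣX)² = 9548 − 9216 = 332; nΣY² − (ΣY)² = 42371 − 40401 = 1970
r = 444 / √(332 × 1970) = 444 / 808.7274 ≈ 0.549

0.549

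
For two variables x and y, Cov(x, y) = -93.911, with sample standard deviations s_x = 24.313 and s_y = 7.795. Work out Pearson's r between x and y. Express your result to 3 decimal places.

r = Cov(x,y) / (s_x · s_y) = -93.911 / (24.313 × 7.795)
  = -93.911 / 189.5198 ≈ -0.496

-0.496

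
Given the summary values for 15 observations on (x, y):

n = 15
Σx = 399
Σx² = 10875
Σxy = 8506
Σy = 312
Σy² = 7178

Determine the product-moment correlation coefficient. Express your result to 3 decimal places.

r = (nΣxy − ΣxΣy) / √[(nΣx² − (Σx)²)(nΣy² − (Σy)²)]
Numerator: 15×8506 − 399×312 = 3102
Denominator: √[(163125 − 159201)(107670 − 97344)] = √[3924 × 10326] = 6365.4712
r = 3102 / 6365.4712 ≈ 0.487

0.487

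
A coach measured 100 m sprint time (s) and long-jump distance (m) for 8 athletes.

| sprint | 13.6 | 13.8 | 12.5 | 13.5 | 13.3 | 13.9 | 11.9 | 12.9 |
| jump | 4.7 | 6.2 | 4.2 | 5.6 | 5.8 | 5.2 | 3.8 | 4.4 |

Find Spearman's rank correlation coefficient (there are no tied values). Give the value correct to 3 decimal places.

0.714

Rank sprint: 6, 7, 2, 5, 4, 8, 1, 3
Rank jump: 4, 8, 2, 6, 7, 5, 1, 3
d = rank(sprint) − rank(jump): 2, -1, 0, -1, -3, 3, 0, 0; Σd² = 24
ρ = 1 − 6Σd² / [n(n²−1)] = 1 − 6×24 / (8×63) = 1 − 144/504 ≈ 0.714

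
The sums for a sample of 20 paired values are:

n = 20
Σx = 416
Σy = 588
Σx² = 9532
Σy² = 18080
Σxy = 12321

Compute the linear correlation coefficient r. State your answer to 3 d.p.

0.109

r = (nΣxy − ΣxΣy) / √[(nΣx² − (Σx)²)(nΣy² − (Σy)²)]
Numerator: 20×12321 − 416×588 = 1812
Denominator: √[(190640 − 173056)(361600 − 345744)] = √[17584 × 15856] = 16697.6616
r = 1812 / 16697.6616 ≈ 0.109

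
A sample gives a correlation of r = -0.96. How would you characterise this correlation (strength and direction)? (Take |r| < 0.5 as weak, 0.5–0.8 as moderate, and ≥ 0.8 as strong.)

r = -0.96 < 0 so the relationship is negative.
|r| = 0.96, which falls in the strong range.

strong negative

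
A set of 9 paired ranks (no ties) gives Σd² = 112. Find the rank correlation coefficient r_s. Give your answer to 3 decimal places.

ρ = 1 − 6Σd² / [n(n²−1)] = 1 − 6×112 / (9×80)
  = 1 − 672/720 = 1 − 0.9333 ≈ 0.067

0.067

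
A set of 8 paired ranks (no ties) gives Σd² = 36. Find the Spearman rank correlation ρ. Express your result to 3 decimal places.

ρ = 1 − 6Σd² / [n(n²−1)] = 1 − 6×36 / (8×63)
  = 1 − 216/504 = 1 − 0.4286 ≈ 0.571

0.571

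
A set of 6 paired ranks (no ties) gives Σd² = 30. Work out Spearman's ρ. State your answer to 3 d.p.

0.143

ρ = 1 − 6Σd² / [n(n²−1)] = 1 − 6×30 / (6×35)
  = 1 − 180/210 = 1 − 0.8571 ≈ 0.143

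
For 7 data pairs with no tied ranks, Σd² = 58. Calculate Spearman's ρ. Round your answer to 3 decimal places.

-0.036

ρ = 1 − 6Σd² / [n(n²−1)] = 1 − 6×58 / (7×48)
  = 1 − 348/336 = 1 − 1.0357 ≈ -0.036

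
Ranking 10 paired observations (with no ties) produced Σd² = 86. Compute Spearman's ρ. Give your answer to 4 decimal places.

ρ = 1 − 6Σd² / [n(n²−1)] = 1 − 6×86 / (10×99)
  = 1 − 516/990 = 1 − 0.52121 ≈ 0.4788

0.4788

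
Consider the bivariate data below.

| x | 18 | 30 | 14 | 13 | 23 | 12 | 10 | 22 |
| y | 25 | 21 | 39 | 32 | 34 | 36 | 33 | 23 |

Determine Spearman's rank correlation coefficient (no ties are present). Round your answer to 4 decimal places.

-0.5238

Rank x: 5, 8, 4, 3, 7, 2, 1, 6
Rank y: 3, 1, 8, 4, 6, 7, 5, 2
d = rank(x) − rank(y): 2, 7, -4, -1, 1, -5, -4, 4; Σd² = 128
ρ = 1 − 6Σd² / [n(n²−1)] = 1 − 6×128 / (8×63) = 1 − 768/504 ≈ -0.5238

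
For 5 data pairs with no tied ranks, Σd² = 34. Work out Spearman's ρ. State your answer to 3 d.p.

ρ = 1 − 6Σd² / [n(n²−1)] = 1 − 6×34 / (5×24)
  = 1 − 204/120 = 1 − 1.7000 ≈ -0.700

-0.700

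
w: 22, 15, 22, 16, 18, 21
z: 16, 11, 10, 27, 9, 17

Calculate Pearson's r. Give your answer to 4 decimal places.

-0.2112

n = 6, Σw = 114, Σz = 90, Σw² = 2214, Σz² = 1576, Σwz = 1688
nΣwz − ΣwΣz = 10128 − 10260 = -132
nΣw² − (Σw)² = 13284 − 12996 = 288; nΣz² − (Σz)² = 9456 − 8100 = 1356
r = -132 / √(288 × 1356) = -132 / 624.9224 ≈ -0.2112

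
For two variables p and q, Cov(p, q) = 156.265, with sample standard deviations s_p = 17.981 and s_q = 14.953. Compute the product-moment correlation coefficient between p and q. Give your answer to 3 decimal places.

0.581

r = Cov(p,q) / (s_p · s_q) = 156.265 / (17.981 × 14.953)
  = 156.265 / 268.8699 ≈ 0.581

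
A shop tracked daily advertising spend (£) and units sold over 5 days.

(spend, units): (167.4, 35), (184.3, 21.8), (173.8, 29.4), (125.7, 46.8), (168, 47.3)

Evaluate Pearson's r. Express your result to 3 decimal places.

-0.731

n = 5, Σx = 819.2, Σy = 180.3, Σx² = 136220.18, Σy² = 6992.13, Σxy = 28815.62
nΣxy − ΣxΣy = 144078.1 − 147701.76 = -3623.66
nΣx² − (Σx)² = 681100.9 − 671088.64 = 10012.26; nΣy² − (Σy)² = 34960.65 − 32508.09 = 2452.56
r = -3623.66 / √(10012.26 × 2452.56) = -3623.66 / 4955.3676 ≈ -0.731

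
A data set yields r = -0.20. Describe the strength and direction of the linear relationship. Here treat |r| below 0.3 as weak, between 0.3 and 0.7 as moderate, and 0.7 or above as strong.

r = -0.20 < 0 so the relationship is negative.
|r| = 0.20, which falls in the weak range.

weak negative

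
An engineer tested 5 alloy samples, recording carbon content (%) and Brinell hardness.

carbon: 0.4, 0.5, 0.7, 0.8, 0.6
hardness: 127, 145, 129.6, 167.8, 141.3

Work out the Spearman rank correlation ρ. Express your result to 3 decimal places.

0.600

Rank carbon: 1, 2, 4, 5, 3
Rank hardness: 1, 4, 2, 5, 3
d = rank(carbon) − rank(hardness): 0, -2, 2, 0, 0; Σd² = 8
ρ = 1 − 6Σd² / [n(n²−1)] = 1 − 6×8 / (5×24) = 1 − 48/120 ≈ 0.600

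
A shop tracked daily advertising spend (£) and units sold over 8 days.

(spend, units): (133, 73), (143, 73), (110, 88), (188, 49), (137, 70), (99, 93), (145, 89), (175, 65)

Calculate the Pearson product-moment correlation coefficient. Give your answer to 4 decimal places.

-0.8647

n = 8, Σx = 1130, Σy = 600, Σx² = 165802, Σy² = 46498, Σxy = 82117
nΣxy − ΣxΣy = 656936 − 678000 = -21064
nΣx² − (Σx)² = 1326416 − 1276900 = 49516; nΣy² − (Σy)² = 371984 − 360000 = 11984
r = -21064 / √(49516 × 11984) = -21064 / 24359.7977 ≈ -0.8647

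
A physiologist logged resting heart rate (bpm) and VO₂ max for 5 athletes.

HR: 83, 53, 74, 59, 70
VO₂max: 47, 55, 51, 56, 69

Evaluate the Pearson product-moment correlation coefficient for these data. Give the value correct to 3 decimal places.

-0.314

n = 5, Σx = 339, Σy = 278, Σx² = 23555, Σy² = 15732, Σxy = 18724
nΣxy − ΣxΣy = 93620 − 94242 = -622
nΣx² − (Σx)² = 117775 − 114921 = 2854; nΣy² − (Σy)² = 78660 − 77284 = 1376
r = -622 / √(2854 × 1376) = -622 / 1981.6922 ≈ -0.314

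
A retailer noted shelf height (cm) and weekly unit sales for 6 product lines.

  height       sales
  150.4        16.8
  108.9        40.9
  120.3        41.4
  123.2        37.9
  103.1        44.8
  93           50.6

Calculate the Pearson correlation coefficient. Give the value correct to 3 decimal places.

n = 6, Σx = 698.9, Σy = 232.4, Σx² = 83408.31, Σy² = 9672.82, Σxy = 25955.11
nΣxy − ΣxΣy = 155730.66 − 162424.36 = -6693.7
nΣx² − (Σx)² = 500449.86 − 488461.21 = 11988.65; nΣy² − (Σy)² = 58036.92 − 54009.76 = 4027.16
r = -6693.7 / √(11988.65 × 4027.16) = -6693.7 / 6948.3963 ≈ -0.963

-0.963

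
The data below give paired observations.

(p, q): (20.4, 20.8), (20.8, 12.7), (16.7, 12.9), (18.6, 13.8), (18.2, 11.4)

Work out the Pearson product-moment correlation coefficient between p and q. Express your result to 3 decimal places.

n = 5, Σp = 94.7, Σq = 71.6, Σp² = 1804.89, Σq² = 1080.74, Σpq = 1368.07
nΣpq − ΣpΣq = 6840.35 − 6780.52 = 59.83
nΣp² − (Σp)² = 9024.45 − 8968.09 = 56.36; nΣq² − (Σq)² = 5403.7 − 5126.56 = 277.14
r = 59.83 / √(56.36 × 277.14) = 59.83 / 124.9784 ≈ 0.479

0.479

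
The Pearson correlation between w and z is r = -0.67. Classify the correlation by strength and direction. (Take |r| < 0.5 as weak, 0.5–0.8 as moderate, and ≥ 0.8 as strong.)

moderate negative

r = -0.67 < 0 so the relationship is negative.
|r| = 0.67, which falls in the moderate range.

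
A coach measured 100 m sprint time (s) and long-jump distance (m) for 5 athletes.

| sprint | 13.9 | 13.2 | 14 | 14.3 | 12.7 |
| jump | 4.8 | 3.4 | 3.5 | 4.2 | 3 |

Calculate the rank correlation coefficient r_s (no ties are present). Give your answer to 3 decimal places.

0.700

Rank sprint: 3, 2, 4, 5, 1
Rank jump: 5, 2, 3, 4, 1
d = rank(sprint) − rank(jump): -2, 0, 1, 1, 0; Σd² = 6
ρ = 1 − 6Σd² / [n(n²−1)] = 1 − 6×6 / (5×24) = 1 − 36/120 ≈ 0.700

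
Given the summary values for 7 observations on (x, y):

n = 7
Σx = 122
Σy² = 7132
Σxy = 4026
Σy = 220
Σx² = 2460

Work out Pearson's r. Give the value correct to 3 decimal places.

0.711

r = (nΣxy − ΣxΣy) / √[(nΣx² − (Σx)²)(nΣy² − (Σy)²)]
Numerator: 7×4026 − 122×220 = 1342
Denominator: √[(17220 − 14884)(49924 − 48400)] = √[2336 × 1524] = 1886.8132
r = 1342 / 1886.8132 ≈ 0.711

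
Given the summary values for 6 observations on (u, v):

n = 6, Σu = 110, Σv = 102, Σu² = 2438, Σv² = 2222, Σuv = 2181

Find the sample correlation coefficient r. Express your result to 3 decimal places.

r = (nΣuv − ΣuΣv) / √[(nΣu² − (Σu)²)(nΣv² − (Σv)²)]
Numerator: 6×2181 − 110×102 = 1866
Denominator: √[(14628 − 12100)(13332 − 10404)] = √[2528 × 2928] = 2720.6587
r = 1866 / 2720.6587 ≈ 0.686

0.686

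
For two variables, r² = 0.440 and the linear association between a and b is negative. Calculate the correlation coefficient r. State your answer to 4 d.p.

|r| = √0.440 = 0.6633
The association is negative, so r = −0.6633.

-0.6633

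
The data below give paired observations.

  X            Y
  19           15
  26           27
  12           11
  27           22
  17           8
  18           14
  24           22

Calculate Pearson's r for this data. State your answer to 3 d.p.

n = 7, ΣX = 143, ΣY = 119, ΣX² = 3099, ΣY² = 2303, ΣXY = 2629
nΣXY − ΣXΣY = 18403 − 17017 = 1386
nΣX² − (ΣX)² = 21693 − 20449 = 1244; nΣY² − (ΣY)² = 16121 − 14161 = 1960
r = 1386 / √(1244 × 1960) = 1386 / 1561.4865 ≈ 0.888

0.888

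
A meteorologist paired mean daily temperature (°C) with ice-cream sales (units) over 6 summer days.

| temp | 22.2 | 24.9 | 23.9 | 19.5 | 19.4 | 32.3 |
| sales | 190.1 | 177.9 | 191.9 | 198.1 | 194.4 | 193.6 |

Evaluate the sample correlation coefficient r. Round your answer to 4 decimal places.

-0.2186

n = 6, Σx = 142.2, Σy = 1146, Σx² = 3483.96, Σy² = 219127.96, Σxy = 27123.93
nΣxy − ΣxΣy = 162743.58 − 162961.2 = -217.62
nΣx² − (Σx)² = 20903.76 − 20220.84 = 682.92; nΣy² − (Σy)² = 1314767.76 − 1313316 = 1451.76
r = -217.62 / √(682.92 × 1451.76) = -217.62 / 995.7088 ≈ -0.2186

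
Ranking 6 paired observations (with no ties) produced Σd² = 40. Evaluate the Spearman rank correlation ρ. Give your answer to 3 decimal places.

-0.143

ρ = 1 − 6Σd² / [n(n²−1)] = 1 − 6×40 / (6×35)
  = 1 − 240/210 = 1 − 1.1429 ≈ -0.143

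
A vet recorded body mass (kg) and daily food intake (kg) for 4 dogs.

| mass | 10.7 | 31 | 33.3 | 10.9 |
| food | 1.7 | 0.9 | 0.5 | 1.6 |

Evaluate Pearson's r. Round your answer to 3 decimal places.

-0.975

n = 4, Σx = 85.9, Σy = 4.7, Σx² = 2303.19, Σy² = 6.51, Σxy = 80.18
nΣxy − ΣxΣy = 320.72 − 403.73 = -83.01
nΣx² − (Σx)² = 9212.76 − 7378.81 = 1833.95; nΣy² − (Σy)² = 26.04 − 22.09 = 3.95
r = -83.01 / √(1833.95 × 3.95) = -83.01 / 85.1123 ≈ -0.975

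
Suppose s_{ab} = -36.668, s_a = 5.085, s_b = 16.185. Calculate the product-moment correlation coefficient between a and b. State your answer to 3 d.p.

-0.446

r = Cov(a,b) / (s_a · s_b) = -36.668 / (5.085 × 16.185)
  = -36.668 / 82.3007 ≈ -0.446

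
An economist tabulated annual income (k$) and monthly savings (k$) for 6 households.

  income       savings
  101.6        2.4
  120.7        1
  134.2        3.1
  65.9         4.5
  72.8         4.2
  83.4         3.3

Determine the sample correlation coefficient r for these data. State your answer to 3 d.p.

-0.727

n = 6, Σx = 578.6, Σy = 18.5, Σx² = 59498.9, Σy² = 65.15, Σxy = 1658.09
nΣxy − ΣxΣy = 9948.54 − 10704.1 = -755.56
nΣx² − (Σx)² = 356993.4 − 334777.96 = 22215.44; nΣy² − (Σy)² = 390.9 − 342.25 = 48.65
r = -755.56 / √(22215.44 × 48.65) = -755.56 / 1039.6063 ≈ -0.727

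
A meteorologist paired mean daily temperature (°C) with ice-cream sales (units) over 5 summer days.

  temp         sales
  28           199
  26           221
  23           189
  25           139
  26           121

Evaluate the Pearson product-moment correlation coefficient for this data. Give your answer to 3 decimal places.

n = 5, Σx = 128, Σy = 869, Σx² = 3290, Σy² = 158125, Σxy = 22286
nΣxy − ΣxΣy = 111430 − 111232 = 198
nΣx² − (Σx)² = 16450 − 16384 = 66; nΣy² − (Σy)² = 790625 − 755161 = 35464
r = 198 / √(66 × 35464) = 198 / 1529.9098 ≈ 0.129

0.129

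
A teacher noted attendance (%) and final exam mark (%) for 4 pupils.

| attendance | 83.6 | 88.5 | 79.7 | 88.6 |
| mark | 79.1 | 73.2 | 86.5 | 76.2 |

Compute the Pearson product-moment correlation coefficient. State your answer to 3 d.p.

n = 4, Σx = 340.4, Σy = 315, Σx² = 29023.26, Σy² = 24903.74, Σxy = 26736.33
nΣxy − ΣxΣy = 106945.32 − 107226 = -280.68
nΣx² − (Σx)² = 116093.04 − 115872.16 = 220.88; nΣy² − (Σy)² = 99614.96 − 99225 = 389.96
r = -280.68 / √(220.88 × 389.96) = -280.68 / 293.4866 ≈ -0.956

-0.956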